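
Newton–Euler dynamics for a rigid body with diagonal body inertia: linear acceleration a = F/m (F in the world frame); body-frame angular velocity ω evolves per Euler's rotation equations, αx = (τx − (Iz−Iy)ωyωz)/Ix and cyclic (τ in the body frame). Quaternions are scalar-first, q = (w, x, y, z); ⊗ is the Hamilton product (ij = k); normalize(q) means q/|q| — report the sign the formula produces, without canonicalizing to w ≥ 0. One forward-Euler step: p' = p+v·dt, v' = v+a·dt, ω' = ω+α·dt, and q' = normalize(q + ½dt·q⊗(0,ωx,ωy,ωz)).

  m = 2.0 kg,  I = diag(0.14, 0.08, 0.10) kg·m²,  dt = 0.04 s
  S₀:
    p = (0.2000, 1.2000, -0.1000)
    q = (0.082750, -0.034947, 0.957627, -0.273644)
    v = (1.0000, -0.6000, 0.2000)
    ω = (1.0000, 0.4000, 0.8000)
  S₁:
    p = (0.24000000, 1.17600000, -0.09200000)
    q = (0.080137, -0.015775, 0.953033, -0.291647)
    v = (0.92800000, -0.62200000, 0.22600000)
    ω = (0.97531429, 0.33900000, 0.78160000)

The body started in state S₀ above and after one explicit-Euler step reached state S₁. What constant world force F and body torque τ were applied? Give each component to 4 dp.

v₁ − v₀ = (-0.07200000, -0.02200000, 0.02600000)
m·(v₁−v₀)/dt = (-3.6000, -1.1000, 1.3000)
ω₁ − ω₀ = (-0.02468571, -0.06100000, -0.01840000)
gyro term ω₀×Iω₀ = (0.0064, 0.0320, -0.0240)
applied torque τ = (-0.0800, -0.0900, -0.0700)

F = (-3.6000, -1.1000, 1.3000)
τ = (-0.0800, -0.0900, -0.0700)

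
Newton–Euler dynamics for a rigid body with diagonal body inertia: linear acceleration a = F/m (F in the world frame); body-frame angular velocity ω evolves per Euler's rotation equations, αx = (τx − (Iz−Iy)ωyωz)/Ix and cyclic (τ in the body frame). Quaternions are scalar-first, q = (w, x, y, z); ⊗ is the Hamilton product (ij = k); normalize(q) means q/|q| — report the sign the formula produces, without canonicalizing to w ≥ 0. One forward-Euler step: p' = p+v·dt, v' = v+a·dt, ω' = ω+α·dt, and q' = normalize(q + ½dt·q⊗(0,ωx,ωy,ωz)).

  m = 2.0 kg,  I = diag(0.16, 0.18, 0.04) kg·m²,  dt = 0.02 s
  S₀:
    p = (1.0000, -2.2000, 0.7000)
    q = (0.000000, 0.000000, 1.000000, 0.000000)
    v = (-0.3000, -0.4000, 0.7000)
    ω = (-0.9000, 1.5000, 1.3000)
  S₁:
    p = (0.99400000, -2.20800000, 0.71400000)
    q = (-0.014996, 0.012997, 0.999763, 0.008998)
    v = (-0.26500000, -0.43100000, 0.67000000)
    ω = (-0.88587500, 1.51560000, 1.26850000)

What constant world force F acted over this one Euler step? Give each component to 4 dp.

velocity change Δv = (0.03500000, -0.03100000, -0.03000000)
F = m·Δv/dt = (3.5000, -3.1000, -3.0000)

F = (3.5000, -3.1000, -3.0000)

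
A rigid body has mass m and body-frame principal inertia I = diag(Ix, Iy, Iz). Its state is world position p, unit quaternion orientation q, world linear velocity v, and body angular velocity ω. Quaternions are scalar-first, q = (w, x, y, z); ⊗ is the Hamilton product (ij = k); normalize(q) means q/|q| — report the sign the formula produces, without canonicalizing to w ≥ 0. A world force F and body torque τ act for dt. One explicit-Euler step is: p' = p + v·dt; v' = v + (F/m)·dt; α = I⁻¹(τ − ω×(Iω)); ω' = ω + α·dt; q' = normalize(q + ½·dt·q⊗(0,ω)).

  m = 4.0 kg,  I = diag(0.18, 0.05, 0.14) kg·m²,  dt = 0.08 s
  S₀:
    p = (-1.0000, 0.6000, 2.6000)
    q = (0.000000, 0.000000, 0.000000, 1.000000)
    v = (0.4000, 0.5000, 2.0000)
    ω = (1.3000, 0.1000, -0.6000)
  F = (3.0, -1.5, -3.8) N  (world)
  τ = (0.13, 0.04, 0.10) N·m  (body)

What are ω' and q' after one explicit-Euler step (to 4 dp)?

ω' = (1.3602, 0.2139, -0.5332)
q' = (0.0240, -0.0040, 0.0519, 0.9984)

precession coupling ω×(Iω) = (-0.0054, -0.0312, -0.0169)
(τ − ω×Iω)/I = (0.7522, 1.4240, 0.8350)
ω + α·dt = (1.3602, 0.2139, -0.5332)
Hamilton product q⊗(0,ω) = (0.6000000, -0.1000000, 1.3000000, 0.0000000)
updated quaternion q' = (0.0240, -0.0040, 0.0519, 0.9984)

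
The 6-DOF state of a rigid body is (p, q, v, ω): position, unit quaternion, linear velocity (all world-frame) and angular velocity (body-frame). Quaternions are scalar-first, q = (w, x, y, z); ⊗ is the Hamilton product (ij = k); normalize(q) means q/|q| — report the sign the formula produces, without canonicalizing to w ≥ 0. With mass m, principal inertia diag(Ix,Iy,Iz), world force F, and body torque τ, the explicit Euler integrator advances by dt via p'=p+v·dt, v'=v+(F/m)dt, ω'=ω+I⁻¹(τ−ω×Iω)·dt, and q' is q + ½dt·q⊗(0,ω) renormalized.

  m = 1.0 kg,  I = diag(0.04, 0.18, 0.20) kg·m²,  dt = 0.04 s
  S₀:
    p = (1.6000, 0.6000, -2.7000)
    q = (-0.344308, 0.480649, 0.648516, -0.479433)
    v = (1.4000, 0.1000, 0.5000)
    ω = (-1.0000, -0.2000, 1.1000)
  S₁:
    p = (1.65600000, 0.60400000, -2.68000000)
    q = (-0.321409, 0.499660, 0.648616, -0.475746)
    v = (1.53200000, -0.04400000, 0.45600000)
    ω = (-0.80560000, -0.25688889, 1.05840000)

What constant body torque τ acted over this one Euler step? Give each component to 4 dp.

τ = (0.1900, -0.0800, -0.1800)

Δω = ω₁−ω₀ = (0.19440000, -0.05688889, -0.04160000)
ω₀×(Iω₀) = (-0.0044, 0.1760, 0.0280)
I·α + gyro = (0.1900, -0.0800, -0.1800)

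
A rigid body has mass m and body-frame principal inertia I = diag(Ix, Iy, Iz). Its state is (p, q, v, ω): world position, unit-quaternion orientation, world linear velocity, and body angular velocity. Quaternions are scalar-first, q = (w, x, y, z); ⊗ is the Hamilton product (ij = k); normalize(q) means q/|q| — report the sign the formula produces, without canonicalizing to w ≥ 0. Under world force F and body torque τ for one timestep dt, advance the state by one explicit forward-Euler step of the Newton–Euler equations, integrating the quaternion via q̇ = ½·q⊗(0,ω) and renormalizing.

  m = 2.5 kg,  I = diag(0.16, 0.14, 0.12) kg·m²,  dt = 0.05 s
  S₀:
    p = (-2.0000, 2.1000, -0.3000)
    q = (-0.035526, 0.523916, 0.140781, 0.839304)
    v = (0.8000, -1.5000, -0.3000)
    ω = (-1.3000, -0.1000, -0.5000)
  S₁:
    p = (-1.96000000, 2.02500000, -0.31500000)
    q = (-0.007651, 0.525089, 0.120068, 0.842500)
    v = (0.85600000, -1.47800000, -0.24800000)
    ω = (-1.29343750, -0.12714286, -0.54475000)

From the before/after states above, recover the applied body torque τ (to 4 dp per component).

ω₁ − ω₀ = (0.00656250, -0.02714286, -0.04475000)
precession coupling = (-0.0010, 0.0260, -0.0026)
applied torque τ = (0.0200, -0.0500, -0.1100)

τ = (0.0200, -0.0500, -0.1100)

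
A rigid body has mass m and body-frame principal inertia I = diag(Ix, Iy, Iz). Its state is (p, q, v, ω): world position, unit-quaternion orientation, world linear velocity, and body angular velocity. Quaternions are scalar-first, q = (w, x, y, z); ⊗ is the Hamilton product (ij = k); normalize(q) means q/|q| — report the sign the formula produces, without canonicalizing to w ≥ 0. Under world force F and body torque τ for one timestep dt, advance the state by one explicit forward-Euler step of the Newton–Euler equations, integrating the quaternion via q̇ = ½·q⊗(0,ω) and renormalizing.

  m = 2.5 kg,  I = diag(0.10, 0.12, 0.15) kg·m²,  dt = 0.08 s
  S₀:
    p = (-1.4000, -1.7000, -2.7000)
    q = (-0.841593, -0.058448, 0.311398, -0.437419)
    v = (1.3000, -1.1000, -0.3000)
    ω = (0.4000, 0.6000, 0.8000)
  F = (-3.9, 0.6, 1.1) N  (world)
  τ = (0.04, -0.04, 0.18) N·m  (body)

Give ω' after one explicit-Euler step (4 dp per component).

angular accel α = (0.2560, -0.2000, 1.1680)
ω + α·dt = (0.4205, 0.5840, 0.8934)

ω' = (0.4205, 0.5840, 0.8934)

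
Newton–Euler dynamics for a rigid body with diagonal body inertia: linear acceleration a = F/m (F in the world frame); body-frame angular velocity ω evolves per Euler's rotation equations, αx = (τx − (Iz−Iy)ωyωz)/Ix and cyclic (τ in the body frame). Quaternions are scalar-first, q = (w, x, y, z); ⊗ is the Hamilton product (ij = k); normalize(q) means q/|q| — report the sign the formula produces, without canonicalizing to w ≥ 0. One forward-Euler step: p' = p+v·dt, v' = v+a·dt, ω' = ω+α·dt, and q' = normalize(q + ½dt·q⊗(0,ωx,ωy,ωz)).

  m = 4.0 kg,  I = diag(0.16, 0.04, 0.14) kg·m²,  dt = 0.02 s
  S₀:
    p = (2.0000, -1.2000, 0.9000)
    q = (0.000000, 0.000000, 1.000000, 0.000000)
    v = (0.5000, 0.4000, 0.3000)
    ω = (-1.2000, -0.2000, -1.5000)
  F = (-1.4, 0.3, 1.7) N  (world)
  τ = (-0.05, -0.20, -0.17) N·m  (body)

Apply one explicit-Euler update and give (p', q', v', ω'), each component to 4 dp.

gyro term ω×Iω = (0.0300, 0.0360, -0.0288)
angular accel α = (-0.5000, -5.9000, -1.0086)
ω' = ω + α·dt = (-1.2100, -0.3180, -1.5202)
Hamilton product q⊗(0,ω) = (0.2000000, -1.5000000, 0.0000000, 1.2000000)
updated quaternion q' = (0.0020, -0.0150, 0.9998, 0.0120)
a = (-0.3500, 0.0750, 0.4250)
new position p' = (2.0100, -1.1920, 0.9060)
v + (F/m)dt = (0.4930, 0.4015, 0.3085)

p' = (2.0100, -1.1920, 0.9060)
q' = (0.0020, -0.0150, 0.9998, 0.0120)
v' = (0.4930, 0.4015, 0.3085)
ω' = (-1.2100, -0.3180, -1.5202)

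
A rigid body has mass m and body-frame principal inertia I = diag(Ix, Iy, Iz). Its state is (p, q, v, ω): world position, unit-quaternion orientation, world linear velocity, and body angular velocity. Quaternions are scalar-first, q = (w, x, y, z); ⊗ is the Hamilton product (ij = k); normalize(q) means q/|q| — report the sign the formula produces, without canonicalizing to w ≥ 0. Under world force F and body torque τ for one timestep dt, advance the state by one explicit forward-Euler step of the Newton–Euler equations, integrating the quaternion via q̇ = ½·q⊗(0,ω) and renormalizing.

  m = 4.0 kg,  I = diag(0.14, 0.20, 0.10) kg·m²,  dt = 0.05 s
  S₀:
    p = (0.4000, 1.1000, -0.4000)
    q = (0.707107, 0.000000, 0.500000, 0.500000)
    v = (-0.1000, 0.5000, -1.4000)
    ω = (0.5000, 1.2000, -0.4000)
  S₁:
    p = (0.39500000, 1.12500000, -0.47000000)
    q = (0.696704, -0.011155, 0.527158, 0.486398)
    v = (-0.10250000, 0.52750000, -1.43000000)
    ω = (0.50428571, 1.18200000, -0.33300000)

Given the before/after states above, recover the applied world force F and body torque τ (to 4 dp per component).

velocity change Δv = (-0.00250000, 0.02750000, -0.03000000)
applied force F = (-0.2000, 2.2000, -2.4000)
ω₁ − ω₀ = (0.00428571, -0.01800000, 0.06700000)
τ = I·(Δω/dt) + ω₀×(Iω₀) = (0.0600, -0.0800, 0.1700)

F = (-0.2000, 2.2000, -2.4000)
τ = (0.0600, -0.0800, 0.1700)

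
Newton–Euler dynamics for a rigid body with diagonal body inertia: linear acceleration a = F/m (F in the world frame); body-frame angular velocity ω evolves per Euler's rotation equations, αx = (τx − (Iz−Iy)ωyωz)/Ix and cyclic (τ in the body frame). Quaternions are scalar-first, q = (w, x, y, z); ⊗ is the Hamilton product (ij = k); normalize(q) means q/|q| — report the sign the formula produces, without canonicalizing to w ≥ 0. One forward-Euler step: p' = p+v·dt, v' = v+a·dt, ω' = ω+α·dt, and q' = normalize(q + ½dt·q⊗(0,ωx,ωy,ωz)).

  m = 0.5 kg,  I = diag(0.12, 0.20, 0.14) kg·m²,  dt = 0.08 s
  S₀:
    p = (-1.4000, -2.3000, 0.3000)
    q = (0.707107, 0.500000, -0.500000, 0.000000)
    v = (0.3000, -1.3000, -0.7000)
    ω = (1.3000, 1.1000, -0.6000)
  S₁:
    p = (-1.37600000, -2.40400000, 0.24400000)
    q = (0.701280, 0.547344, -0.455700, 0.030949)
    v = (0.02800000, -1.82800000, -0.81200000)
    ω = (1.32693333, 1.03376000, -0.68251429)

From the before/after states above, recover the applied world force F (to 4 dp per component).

F = (-1.7000, -3.3000, -0.7000)

Δv = v₁−v₀ = (-0.27200000, -0.52800000, -0.11200000)
applied force F = (-1.7000, -3.3000, -0.7000)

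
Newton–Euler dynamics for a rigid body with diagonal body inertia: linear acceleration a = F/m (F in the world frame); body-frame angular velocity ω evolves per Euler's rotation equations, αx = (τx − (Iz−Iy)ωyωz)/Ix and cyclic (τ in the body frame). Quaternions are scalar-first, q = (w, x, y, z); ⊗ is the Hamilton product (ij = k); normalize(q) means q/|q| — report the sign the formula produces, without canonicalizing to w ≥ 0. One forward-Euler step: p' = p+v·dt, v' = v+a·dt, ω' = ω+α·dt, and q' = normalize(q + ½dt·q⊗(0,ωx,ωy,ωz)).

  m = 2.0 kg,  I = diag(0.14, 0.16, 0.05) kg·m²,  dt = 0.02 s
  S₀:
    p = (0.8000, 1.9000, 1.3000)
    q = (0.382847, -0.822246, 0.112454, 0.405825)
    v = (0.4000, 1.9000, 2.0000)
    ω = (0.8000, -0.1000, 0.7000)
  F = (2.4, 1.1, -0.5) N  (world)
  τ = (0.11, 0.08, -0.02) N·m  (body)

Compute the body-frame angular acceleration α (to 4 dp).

ω×(Iω) gyroscopic = (0.0077, 0.0504, -0.0016)
(τ − ω×Iω)/I = (0.7307, 0.1850, -0.3680)

α = (0.7307, 0.1850, -0.3680)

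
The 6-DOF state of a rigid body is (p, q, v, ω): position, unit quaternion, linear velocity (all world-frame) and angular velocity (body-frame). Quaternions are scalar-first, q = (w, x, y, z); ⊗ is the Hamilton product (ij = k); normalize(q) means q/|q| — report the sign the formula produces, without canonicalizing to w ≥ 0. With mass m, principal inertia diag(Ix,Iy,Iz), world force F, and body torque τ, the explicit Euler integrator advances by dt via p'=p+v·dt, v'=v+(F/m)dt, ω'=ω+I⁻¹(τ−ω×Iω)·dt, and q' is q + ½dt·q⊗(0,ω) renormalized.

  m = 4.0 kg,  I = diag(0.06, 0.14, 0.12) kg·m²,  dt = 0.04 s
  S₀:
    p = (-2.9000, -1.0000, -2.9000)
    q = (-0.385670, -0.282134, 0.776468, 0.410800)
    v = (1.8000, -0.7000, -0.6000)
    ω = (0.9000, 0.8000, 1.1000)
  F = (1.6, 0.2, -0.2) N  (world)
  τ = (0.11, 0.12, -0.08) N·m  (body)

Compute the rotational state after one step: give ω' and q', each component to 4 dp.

ω' = (0.9851, 0.8513, 1.0541)
q' = (-0.4018, -0.2784, 0.7835, 0.3836)

precession coupling ω×(Iω) = (-0.0176, -0.0594, 0.0576)
α = I⁻¹(τ − ω×Iω) = (2.1267, 1.2814, -1.1467)
ω + α·dt = (0.9851, 0.8513, 1.0541)
2q̇ = q⊗(0,ω) = (-0.8191338, 0.1783718, 0.3715314, -1.3487654)
updated quaternion q' = (-0.4018, -0.2784, 0.7835, 0.3836)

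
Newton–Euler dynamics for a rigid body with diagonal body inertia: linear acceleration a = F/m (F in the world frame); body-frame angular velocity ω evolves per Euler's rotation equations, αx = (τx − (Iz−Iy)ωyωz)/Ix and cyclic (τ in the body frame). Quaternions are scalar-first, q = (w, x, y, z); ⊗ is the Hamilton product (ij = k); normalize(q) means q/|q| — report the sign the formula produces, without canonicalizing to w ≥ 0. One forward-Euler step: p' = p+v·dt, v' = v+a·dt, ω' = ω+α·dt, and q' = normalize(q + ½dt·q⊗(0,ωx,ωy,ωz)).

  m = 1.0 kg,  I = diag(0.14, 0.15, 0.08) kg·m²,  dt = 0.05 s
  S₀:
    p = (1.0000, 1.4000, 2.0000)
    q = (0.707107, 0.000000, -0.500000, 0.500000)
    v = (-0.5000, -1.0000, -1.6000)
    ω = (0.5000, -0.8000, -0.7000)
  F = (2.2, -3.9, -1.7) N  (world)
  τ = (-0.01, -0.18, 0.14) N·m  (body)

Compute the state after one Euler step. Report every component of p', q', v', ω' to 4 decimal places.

p' = (0.9750, 1.3500, 1.9200)
q' = (0.7056, 0.0276, -0.5077, 0.4937)
v' = (-0.3900, -1.1950, -1.6850)
ω' = (0.5104, -0.8530, -0.6100)

a = (2.2000, -3.9000, -1.7000)
new position p' = (0.9750, 1.3500, 1.9200)
v + (F/m)dt = (-0.3900, -1.1950, -1.6850)
gyro term ω×Iω = (-0.0392, -0.0210, -0.0040)
angular accel α = (0.2086, -1.0600, 1.8000)
ω + α·dt = (0.5104, -0.8530, -0.6100)
Hamilton product q⊗(0,ω) = (-0.0500000, 1.1035535, -0.3156856, -0.2449749)
updated quaternion q' = (0.7056, 0.0276, -0.5077, 0.4937)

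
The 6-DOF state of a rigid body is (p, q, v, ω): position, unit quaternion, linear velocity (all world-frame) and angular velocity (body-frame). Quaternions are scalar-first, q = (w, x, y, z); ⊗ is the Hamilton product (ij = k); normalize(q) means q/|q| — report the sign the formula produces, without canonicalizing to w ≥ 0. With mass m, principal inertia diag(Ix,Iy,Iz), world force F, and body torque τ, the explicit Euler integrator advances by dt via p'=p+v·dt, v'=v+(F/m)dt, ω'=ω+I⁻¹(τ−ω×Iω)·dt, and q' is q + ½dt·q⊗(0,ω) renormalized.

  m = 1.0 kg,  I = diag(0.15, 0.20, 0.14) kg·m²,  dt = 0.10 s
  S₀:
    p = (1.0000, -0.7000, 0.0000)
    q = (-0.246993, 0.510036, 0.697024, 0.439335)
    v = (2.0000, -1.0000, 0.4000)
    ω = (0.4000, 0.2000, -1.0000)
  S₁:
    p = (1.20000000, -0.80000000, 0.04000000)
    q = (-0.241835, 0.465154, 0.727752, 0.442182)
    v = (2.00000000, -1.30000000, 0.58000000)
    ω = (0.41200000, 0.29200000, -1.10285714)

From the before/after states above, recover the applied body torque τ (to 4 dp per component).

τ = (0.0300, 0.1800, -0.1400)

rate change Δω = (0.01200000, 0.09200000, -0.10285714)
ω₀×(Iω₀) = (0.0120, -0.0040, 0.0040)
applied torque τ = (0.0300, 0.1800, -0.1400)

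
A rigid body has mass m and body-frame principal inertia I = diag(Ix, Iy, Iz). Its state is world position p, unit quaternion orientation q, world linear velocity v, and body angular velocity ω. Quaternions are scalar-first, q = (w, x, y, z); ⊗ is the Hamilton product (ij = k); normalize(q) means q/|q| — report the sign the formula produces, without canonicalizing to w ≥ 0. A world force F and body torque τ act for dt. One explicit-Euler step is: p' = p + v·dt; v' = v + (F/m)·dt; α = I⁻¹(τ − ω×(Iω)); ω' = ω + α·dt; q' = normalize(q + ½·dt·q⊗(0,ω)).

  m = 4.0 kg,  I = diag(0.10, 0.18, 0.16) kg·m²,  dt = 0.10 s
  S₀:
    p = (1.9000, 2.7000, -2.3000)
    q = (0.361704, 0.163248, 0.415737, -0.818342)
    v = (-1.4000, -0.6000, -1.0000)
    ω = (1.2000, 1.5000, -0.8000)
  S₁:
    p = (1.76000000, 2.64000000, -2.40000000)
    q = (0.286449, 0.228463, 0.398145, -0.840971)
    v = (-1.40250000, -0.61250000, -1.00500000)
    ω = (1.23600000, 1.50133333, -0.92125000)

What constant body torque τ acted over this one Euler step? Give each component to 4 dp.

rate change Δω = (0.03600000, 0.00133333, -0.12125000)
gyro term ω₀×Iω₀ = (0.0240, 0.0576, 0.1440)
τ = I·(Δω/dt) + ω₀×(Iω₀) = (0.0600, 0.0600, -0.0500)

τ = (0.0600, 0.0600, -0.0500)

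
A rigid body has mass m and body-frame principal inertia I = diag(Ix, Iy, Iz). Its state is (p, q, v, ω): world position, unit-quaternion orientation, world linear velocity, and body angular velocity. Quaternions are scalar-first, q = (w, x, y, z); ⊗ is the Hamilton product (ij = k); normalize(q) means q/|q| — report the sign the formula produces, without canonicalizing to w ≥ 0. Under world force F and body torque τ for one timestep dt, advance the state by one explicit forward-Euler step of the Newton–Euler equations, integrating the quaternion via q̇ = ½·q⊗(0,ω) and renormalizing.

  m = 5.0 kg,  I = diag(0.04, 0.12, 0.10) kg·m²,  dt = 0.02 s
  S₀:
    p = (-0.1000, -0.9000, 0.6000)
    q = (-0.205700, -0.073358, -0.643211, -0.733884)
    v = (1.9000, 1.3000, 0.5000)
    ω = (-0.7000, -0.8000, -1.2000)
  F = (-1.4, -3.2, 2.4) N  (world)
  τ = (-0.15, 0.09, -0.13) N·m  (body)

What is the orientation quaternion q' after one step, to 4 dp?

q' = (-0.2201, -0.0701, -0.6372, -0.7352)

Hamilton product q⊗(0,ω) = (-1.4465802, 0.3287360, 0.5902492, -0.1447213)
updated quaternion q' = (-0.2201, -0.0701, -0.6372, -0.7352)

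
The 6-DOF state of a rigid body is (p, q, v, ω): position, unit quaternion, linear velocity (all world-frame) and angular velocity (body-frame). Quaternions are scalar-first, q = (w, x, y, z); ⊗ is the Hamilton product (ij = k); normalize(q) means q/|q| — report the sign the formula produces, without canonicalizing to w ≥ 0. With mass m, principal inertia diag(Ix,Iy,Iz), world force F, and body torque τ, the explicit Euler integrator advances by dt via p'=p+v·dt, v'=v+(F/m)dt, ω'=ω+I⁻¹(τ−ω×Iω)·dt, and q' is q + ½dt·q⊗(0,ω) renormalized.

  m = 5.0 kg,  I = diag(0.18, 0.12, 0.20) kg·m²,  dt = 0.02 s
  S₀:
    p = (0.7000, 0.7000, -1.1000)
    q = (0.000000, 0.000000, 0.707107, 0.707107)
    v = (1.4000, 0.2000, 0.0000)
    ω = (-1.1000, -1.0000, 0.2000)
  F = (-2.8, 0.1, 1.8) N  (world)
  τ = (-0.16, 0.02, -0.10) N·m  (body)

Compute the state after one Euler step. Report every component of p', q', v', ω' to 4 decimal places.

new position p' = (0.7280, 0.7040, -1.1000)
v' = v + a·dt = (1.3888, 0.2004, 0.0072)
α = I⁻¹(τ − ω×Iω) = (-0.8000, 0.1300, -0.1700)
ω + α·dt = (-1.1160, -0.9974, 0.1966)
Hamilton product q⊗(0,ω) = (0.5656856, 0.8485284, -0.7778177, 0.7778177)
q' = normalize(q + ½dt·q⊗(0,ω)) = (0.0057, 0.0085, 0.6992, 0.7148)

p' = (0.7280, 0.7040, -1.1000)
q' = (0.0057, 0.0085, 0.6992, 0.7148)
v' = (1.3888, 0.2004, 0.0072)
ω' = (-1.1160, -0.9974, 0.1966)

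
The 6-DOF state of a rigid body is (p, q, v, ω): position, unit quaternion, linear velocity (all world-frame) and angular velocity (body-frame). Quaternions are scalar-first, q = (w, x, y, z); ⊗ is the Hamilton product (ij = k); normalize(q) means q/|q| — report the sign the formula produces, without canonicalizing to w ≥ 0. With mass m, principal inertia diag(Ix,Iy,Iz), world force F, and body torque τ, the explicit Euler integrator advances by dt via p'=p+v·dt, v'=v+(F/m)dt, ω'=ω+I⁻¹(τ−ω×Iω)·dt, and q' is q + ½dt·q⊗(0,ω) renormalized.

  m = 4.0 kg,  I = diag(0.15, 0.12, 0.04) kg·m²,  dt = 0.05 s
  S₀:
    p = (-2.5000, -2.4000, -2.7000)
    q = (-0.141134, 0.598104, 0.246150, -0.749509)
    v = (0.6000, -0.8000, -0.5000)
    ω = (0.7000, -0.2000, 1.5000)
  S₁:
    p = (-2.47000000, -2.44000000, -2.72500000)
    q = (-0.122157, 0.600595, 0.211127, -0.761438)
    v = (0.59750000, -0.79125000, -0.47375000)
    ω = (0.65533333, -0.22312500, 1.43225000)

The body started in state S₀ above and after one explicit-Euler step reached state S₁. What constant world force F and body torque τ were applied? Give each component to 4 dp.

F = (-0.2000, 0.7000, 2.1000)
τ = (-0.1100, 0.0600, -0.0500)

Δv = v₁−v₀ = (-0.00250000, 0.00875000, 0.02625000)
F = m·Δv/dt = (-0.2000, 0.7000, 2.1000)
ω₁ − ω₀ = (-0.04466667, -0.02312500, -0.06775000)
precession coupling = (0.0240, 0.1155, 0.0042)
τ = I·(Δω/dt) + ω₀×(Iω₀) = (-0.1100, 0.0600, -0.0500)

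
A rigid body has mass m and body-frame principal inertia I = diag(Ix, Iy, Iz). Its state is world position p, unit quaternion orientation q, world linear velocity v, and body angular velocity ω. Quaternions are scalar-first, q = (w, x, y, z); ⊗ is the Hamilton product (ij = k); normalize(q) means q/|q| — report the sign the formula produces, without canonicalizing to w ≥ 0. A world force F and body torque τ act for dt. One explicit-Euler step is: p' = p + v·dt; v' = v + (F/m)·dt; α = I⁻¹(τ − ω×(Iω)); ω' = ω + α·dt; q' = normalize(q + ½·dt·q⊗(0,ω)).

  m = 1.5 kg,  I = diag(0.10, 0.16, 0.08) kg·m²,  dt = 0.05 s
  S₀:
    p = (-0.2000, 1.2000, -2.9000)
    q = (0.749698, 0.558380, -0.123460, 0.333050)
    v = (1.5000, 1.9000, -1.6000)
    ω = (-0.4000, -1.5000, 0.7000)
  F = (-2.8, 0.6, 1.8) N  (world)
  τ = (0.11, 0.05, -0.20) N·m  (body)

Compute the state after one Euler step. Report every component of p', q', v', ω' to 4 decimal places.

p' = (-0.1250, 1.2950, -2.9800)
q' = (0.7441, 0.5607, -0.1645, 0.3237)
v' = (1.4067, 1.9200, -1.5400)
ω' = (-0.3870, -1.4826, 0.5525)

a = (-1.8667, 0.4000, 1.2000)
new position p' = (-0.1250, 1.2950, -2.9800)
v + (F/m)dt = (1.4067, 1.9200, -1.5400)
(τ − ω×Iω)/I = (0.2600, 0.3475, -2.9500)
new body rate ω' = (-0.3870, -1.4826, 0.5525)
q⊗(0,ω) = (-0.1949730, 0.1132738, -1.6486330, -0.3621654)
updated quaternion q' = (0.7441, 0.5607, -0.1645, 0.3237)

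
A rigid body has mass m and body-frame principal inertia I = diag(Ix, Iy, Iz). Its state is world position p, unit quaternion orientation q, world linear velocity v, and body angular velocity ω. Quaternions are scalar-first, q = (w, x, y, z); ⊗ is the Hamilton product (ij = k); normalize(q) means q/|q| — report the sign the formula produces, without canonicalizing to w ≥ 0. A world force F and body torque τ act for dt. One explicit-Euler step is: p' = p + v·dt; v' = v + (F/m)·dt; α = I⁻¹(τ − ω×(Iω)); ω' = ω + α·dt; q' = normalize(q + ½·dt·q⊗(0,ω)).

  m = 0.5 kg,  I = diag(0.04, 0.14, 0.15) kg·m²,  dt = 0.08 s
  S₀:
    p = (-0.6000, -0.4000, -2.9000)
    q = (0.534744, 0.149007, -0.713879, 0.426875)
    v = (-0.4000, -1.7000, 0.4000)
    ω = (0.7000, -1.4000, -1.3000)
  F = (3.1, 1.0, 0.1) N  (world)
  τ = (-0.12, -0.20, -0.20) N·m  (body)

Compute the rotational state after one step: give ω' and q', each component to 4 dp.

ω' = (0.4236, -1.5715, -1.3544)
q' = (0.5111, 0.2243, -0.7217, 0.4094)

angular accel α = (-3.4550, -2.1436, -0.6800)
ω' = ω + α·dt = (0.4236, -1.5715, -1.3544)
2q̇ = q⊗(0,ω) = (-0.5487980, 1.8999885, -0.2561200, -0.4040617)
q + ½dt·q⊗(0,ω), renormalized = (0.5111, 0.2243, -0.7217, 0.4094)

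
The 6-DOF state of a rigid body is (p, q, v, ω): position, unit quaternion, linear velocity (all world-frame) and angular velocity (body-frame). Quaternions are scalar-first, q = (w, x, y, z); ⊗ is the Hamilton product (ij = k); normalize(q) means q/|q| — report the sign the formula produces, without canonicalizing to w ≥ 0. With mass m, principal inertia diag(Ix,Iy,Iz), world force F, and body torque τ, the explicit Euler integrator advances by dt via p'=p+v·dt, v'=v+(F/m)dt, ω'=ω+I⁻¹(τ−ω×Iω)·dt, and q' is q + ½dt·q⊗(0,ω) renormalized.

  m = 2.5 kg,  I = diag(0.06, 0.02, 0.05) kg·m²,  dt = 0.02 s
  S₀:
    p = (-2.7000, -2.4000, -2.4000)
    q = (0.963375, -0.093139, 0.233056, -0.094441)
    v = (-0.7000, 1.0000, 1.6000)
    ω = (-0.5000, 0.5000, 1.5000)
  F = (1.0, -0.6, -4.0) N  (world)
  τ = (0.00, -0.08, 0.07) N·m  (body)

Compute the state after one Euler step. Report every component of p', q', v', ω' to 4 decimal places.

p' = (-2.7140, -2.3800, -2.3680)
q' = (0.9630, -0.0940, 0.2397, -0.0793)
v' = (-0.6920, 0.9952, 1.5680)
ω' = (-0.5075, 0.4275, 1.5240)

gyro term ω×Iω = (0.0225, -0.0075, 0.0100)
angular accel α = (-0.3750, -3.6250, 1.2000)
new body rate ω' = (-0.5075, 0.4275, 1.5240)
2q̇ = q⊗(0,ω) = (-0.0214360, -0.0848830, 0.6686165, 1.5150210)
q + ½dt·q⊗(0,ω), renormalized = (0.9630, -0.0940, 0.2397, -0.0793)
a = F/m = (0.4000, -0.2400, -1.6000)
p' = p + v·dt = (-2.7140, -2.3800, -2.3680)
v + (F/m)dt = (-0.6920, 0.9952, 1.5680)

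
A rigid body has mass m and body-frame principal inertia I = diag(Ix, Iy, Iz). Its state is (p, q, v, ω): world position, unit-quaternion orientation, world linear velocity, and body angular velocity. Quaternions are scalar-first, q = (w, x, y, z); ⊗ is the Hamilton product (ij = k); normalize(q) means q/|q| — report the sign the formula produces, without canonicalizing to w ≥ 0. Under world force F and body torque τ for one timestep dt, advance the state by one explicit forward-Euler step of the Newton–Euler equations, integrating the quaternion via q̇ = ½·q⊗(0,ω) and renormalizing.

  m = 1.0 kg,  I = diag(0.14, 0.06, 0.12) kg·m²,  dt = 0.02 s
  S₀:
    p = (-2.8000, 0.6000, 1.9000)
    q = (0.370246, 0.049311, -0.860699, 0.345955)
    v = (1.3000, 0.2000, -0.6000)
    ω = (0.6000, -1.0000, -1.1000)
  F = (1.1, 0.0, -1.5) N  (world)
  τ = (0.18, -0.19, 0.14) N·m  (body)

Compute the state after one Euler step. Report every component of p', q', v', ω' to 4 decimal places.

p' = (-2.7740, 0.6040, 1.8880)
q' = (0.3651, 0.0645, -0.8617, 0.3465)
v' = (1.3220, 0.2000, -0.6300)
ω' = (0.6163, -1.0589, -1.0847)

α = I⁻¹(τ − ω×Iω) = (0.8143, -2.9467, 0.7667)
ω + α·dt = (0.6163, -1.0589, -1.0847)
q⊗(0,ω) = (-0.5097351, 1.5148715, -0.1084309, 0.0598378)
q' = normalize(q + ½dt·q⊗(0,ω)) = (0.3651, 0.0645, -0.8617, 0.3465)
p' = p + v·dt = (-2.7740, 0.6040, 1.8880)
v + (F/m)dt = (1.3220, 0.2000, -0.6300)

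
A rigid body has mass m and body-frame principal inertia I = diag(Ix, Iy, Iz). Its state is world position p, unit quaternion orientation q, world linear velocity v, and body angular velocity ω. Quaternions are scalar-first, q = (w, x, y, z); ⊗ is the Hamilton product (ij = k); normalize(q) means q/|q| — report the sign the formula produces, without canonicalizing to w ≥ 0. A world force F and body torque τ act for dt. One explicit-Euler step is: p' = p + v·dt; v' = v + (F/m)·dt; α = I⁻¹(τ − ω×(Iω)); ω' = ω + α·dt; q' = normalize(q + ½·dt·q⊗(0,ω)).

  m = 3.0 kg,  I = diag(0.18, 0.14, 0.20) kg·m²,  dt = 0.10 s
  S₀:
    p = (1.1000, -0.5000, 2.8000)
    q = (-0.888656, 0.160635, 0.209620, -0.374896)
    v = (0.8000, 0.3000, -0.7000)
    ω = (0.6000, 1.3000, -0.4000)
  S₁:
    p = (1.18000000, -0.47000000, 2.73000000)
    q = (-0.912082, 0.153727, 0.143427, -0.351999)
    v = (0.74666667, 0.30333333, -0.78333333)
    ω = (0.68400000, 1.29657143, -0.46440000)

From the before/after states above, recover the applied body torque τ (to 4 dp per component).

τ = (0.1200, 0.0000, -0.1600)

Δω = ω₁−ω₀ = (0.08400000, -0.00342857, -0.06440000)
gyro term ω₀×Iω₀ = (-0.0312, 0.0048, -0.0312)
τ = I·(Δω/dt) + ω₀×(Iω₀) = (0.1200, 0.0000, -0.1600)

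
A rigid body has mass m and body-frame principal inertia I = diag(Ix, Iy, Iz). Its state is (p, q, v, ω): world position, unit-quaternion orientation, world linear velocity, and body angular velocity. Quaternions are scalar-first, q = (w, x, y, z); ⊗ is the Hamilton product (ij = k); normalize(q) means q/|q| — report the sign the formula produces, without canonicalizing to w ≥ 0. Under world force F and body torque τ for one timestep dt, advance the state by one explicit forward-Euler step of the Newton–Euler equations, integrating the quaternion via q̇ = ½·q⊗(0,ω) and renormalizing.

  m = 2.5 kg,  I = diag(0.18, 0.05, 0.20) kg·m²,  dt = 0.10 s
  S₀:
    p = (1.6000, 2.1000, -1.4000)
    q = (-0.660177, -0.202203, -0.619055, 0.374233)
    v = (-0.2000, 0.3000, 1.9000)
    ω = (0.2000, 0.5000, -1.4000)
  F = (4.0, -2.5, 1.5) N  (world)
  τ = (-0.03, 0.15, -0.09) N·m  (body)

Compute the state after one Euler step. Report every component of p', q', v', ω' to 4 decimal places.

angular accel α = (0.4167, 2.8880, -0.3850)
ω' = ω + α·dt = (0.2417, 0.7888, -1.4385)
2q̇ = q⊗(0,ω) = (0.8738943, 0.5475251, -0.5383261, 0.9469573)
q + ½dt·q⊗(0,ω), renormalized = (-0.6148, -0.1743, -0.6442, 0.4204)
a = F/m = (1.6000, -1.0000, 0.6000)
p + v·dt = (1.5800, 2.1300, -1.2100)
new velocity v' = (-0.0400, 0.2000, 1.9600)

p' = (1.5800, 2.1300, -1.2100)
q' = (-0.6148, -0.1743, -0.6442, 0.4204)
v' = (-0.0400, 0.2000, 1.9600)
ω' = (0.2417, 0.7888, -1.4385)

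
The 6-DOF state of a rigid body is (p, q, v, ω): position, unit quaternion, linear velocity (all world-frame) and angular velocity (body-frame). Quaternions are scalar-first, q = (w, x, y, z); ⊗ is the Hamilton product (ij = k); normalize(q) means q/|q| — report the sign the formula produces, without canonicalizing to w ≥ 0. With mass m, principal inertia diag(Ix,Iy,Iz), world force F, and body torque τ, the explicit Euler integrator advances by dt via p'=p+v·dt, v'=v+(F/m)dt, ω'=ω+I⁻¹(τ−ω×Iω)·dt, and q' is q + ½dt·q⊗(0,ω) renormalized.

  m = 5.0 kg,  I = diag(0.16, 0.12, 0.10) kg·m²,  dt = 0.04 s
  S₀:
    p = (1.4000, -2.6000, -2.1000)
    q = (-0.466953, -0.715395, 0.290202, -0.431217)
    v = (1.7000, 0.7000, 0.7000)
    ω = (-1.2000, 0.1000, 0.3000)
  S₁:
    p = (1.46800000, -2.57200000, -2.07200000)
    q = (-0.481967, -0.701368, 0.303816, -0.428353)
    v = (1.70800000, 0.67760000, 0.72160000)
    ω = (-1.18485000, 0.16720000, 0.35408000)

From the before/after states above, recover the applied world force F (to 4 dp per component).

velocity change Δv = (0.00800000, -0.02240000, 0.02160000)
applied force F = (1.0000, -2.8000, 2.7000)

F = (1.0000, -2.8000, 2.7000)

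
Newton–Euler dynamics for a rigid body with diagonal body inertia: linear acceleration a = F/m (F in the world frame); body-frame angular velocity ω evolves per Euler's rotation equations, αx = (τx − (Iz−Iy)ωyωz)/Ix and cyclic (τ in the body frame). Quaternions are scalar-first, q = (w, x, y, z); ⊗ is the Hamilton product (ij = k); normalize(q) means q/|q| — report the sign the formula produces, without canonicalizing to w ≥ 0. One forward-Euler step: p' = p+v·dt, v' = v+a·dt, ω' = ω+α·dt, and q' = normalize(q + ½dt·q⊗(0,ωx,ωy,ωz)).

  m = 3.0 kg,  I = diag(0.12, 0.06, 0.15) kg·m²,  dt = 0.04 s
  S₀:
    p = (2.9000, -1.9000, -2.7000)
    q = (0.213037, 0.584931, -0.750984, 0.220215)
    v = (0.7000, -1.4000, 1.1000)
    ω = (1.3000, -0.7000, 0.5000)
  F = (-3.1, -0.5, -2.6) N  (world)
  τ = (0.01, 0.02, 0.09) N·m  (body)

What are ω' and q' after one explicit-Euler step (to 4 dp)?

ω' = (1.3138, -0.6737, 0.5094)
q' = (0.1850, 0.5858, -0.7537, 0.2336)

gyro term ω×Iω = (-0.0315, -0.0195, 0.0546)
angular accel α = (0.3458, 0.6583, 0.2360)
ω + α·dt = (1.3138, -0.6737, 0.5094)
2q̇ = q⊗(0,ω) = (-1.3962066, 0.0556066, -0.1553119, 0.6733460)
q' = normalize(q + ½dt·q⊗(0,ω)) = (0.1850, 0.5858, -0.7537, 0.2336)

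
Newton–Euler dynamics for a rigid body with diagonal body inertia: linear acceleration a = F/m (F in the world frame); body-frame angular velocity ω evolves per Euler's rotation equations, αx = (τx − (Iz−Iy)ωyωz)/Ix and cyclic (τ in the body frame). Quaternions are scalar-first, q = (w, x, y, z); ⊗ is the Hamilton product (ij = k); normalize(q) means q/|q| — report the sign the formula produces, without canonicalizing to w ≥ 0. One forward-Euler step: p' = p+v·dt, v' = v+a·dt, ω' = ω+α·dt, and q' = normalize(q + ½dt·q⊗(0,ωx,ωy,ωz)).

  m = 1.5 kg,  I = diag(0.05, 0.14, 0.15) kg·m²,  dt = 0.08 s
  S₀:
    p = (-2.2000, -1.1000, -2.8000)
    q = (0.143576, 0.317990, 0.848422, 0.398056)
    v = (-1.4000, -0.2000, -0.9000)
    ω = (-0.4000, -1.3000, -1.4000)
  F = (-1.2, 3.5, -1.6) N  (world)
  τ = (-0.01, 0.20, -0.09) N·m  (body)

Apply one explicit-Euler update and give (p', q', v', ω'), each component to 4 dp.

new position p' = (-2.3120, -1.1160, -2.8720)
v + (F/m)dt = (-1.4640, -0.0133, -0.9853)
gyro term ω×Iω = (0.0182, -0.0560, 0.0468)
angular accel α = (-0.5640, 1.8286, -0.9120)
ω' = ω + α·dt = (-0.4451, -1.1537, -1.4730)
2q̇ = q⊗(0,ω) = (1.7874230, -0.7277484, 0.0993148, -0.2750246)
q' = normalize(q + ½dt·q⊗(0,ω)) = (0.2144, 0.2880, 0.8498, 0.3859)

p' = (-2.3120, -1.1160, -2.8720)
q' = (0.2144, 0.2880, 0.8498, 0.3859)
v' = (-1.4640, -0.0133, -0.9853)
ω' = (-0.4451, -1.1537, -1.4730)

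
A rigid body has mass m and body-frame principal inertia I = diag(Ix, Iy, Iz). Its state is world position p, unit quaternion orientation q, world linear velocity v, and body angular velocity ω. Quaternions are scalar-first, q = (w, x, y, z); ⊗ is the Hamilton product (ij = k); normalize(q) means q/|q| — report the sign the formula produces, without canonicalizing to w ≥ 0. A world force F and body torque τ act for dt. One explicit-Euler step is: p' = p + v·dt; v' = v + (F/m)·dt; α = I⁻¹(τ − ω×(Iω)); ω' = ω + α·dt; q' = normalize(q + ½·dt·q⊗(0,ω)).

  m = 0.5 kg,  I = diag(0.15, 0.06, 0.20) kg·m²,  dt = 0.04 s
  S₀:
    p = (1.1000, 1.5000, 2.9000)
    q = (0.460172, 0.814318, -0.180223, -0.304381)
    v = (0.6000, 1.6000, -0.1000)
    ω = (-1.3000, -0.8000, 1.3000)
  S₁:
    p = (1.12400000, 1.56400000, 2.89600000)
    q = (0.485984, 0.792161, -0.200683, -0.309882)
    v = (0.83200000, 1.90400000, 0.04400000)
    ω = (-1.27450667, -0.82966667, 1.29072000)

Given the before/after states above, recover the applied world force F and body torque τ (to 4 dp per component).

F = (2.9000, 3.8000, 1.8000)
τ = (-0.0500, 0.0400, -0.1400)

Δv = v₁−v₀ = (0.23200000, 0.30400000, 0.14400000)
applied force F = (2.9000, 3.8000, 1.8000)
ω₁ − ω₀ = (0.02549333, -0.02966667, -0.00928000)
ω₀×(Iω₀) = (-0.1456, 0.0845, -0.0936)
I·α + gyro = (-0.0500, 0.0400, -0.1400)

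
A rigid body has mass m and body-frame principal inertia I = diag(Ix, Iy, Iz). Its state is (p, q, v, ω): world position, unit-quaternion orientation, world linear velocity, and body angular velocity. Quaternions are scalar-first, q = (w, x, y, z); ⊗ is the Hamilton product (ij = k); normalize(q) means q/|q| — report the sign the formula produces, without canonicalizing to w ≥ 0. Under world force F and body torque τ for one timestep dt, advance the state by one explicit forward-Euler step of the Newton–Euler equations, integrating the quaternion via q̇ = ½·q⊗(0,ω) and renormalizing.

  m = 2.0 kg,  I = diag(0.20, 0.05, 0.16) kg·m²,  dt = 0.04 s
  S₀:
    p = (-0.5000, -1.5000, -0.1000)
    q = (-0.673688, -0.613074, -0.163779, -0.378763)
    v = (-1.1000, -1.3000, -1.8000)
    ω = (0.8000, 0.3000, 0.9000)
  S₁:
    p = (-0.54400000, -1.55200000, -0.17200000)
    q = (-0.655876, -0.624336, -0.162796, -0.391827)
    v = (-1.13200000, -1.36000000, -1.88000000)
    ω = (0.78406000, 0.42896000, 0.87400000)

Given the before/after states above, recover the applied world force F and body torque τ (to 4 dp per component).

F = (-1.6000, -3.0000, -4.0000)
τ = (-0.0500, 0.1900, -0.1400)

v₁ − v₀ = (-0.03200000, -0.06000000, -0.08000000)
F = m·Δv/dt = (-1.6000, -3.0000, -4.0000)
Δω = ω₁−ω₀ = (-0.01594000, 0.12896000, -0.02600000)
I·α + gyro = (-0.0500, 0.1900, -0.1400)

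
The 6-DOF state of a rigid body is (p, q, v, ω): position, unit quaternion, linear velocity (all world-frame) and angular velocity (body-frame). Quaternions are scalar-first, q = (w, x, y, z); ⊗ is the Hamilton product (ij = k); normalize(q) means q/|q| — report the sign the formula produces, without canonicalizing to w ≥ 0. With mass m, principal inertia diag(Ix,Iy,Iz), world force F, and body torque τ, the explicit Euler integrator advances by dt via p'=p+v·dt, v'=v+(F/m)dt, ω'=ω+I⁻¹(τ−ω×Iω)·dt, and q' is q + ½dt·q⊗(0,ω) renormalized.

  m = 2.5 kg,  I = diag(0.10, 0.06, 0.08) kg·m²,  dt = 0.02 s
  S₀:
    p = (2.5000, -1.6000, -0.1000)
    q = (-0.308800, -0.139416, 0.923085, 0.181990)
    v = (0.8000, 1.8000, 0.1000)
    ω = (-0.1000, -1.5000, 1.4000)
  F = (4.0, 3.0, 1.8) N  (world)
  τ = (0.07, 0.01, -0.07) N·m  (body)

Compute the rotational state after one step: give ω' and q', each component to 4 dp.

ω' = (-0.0776, -1.4957, 1.3840)
q' = (-0.2976, -0.1234, 0.9293, 0.1806)

gyro term ω×Iω = (-0.0420, -0.0028, -0.0060)
α = I⁻¹(τ − ω×Iω) = (1.1200, 0.2133, -0.8000)
new body rate ω' = (-0.0776, -1.4957, 1.3840)
2q̇ = q⊗(0,ω) = (1.1158999, 1.5961840, 0.6401834, -0.1308875)
q' = normalize(q + ½dt·q⊗(0,ω)) = (-0.2976, -0.1234, 0.9293, 0.1806)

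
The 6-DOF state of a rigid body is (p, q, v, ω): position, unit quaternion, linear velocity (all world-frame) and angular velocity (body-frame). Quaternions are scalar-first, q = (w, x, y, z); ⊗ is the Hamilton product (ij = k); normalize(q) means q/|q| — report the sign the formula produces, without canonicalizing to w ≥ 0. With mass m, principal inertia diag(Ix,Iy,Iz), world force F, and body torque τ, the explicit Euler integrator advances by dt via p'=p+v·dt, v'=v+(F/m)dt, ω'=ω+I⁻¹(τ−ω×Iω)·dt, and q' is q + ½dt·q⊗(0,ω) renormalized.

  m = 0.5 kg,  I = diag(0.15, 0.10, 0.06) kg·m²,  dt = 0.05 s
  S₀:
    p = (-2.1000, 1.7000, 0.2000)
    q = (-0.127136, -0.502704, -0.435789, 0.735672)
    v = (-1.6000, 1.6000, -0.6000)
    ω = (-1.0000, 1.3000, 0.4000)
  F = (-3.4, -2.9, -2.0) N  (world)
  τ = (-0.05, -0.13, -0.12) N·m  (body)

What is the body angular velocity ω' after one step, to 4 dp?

precession coupling ω×(Iω) = (-0.0208, -0.0360, 0.0650)
(τ − ω×Iω)/I = (-0.1947, -0.9400, -3.0833)
ω' = ω + α·dt = (-1.0097, 1.2530, 0.2458)

ω' = (-1.0097, 1.2530, 0.2458)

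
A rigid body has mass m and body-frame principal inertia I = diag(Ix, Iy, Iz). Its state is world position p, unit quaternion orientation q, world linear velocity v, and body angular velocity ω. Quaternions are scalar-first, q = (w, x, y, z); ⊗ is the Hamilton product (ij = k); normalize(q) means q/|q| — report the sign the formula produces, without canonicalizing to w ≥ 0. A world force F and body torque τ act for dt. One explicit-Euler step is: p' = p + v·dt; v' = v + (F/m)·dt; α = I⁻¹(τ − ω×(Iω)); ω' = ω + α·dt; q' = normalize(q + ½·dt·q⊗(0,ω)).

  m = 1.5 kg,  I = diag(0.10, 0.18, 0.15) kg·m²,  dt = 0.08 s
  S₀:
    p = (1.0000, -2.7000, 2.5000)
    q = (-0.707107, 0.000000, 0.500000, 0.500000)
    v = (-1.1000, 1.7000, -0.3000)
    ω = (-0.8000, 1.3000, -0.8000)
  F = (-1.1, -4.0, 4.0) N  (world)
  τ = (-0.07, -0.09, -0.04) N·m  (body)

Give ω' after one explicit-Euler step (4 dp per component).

ω' = (-0.8810, 1.2742, -0.7770)

precession coupling ω×(Iω) = (0.0312, -0.0320, -0.0832)
angular accel α = (-1.0120, -0.3222, 0.2880)
new body rate ω' = (-0.8810, 1.2742, -0.7770)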